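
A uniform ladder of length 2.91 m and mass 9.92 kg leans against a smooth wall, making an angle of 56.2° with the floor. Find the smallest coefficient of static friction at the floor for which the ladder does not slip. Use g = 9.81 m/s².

μ_min ≈ 0.335

Taking torques about the foot of the ladder:
Ladder weight 9.92×9.81 = 97.32 N acts at 1.455 m along the ladder; its horizontal arm is 1.455·cos56.2° = 0.8094 m → τ = 78.77 N·m clockwise.
Wall normal N acts horizontally at the top; its moment arm is the height L sinθ = 2.91·sin56.2° = 2.418 m, counterclockwise.
Balancing moments: N × 2.418 = 78.77, giving N = 32.58 N.
ΣFx = 0 ⇒ f = N_wall = 32.58 N. ΣFy = 0 ⇒ N_floor = 97.32 N.
μ_min = f / N_floor = 32.58 / 97.32 = 0.335.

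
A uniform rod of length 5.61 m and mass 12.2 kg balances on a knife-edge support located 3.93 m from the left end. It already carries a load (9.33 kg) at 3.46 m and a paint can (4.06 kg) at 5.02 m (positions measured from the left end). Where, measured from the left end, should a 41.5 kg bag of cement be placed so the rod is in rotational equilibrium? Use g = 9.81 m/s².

x ≈ 4.26 m from the left end

Taking torques about the knife-edge support (at 3.93 m from the left end):
Beam weight: 12.2 × 9.81 = 119.7 N down at 2.805 m → arm 1.125 m, τ = 119.7 × 1.125 = 134.7 N·m counterclockwise.
Load: 9.33 × 9.81 = 91.53 N down at 3.46 m → arm 0.47 m, τ = 91.53 × 0.47 = 43.02 N·m counterclockwise.
Paint can: 4.06 × 9.81 = 39.83 N down at 5.02 m → arm 1.09 m, τ = 39.83 × 1.09 = 43.41 N·m clockwise.
Net moment of existing loads = 134.3 N·m counterclockwise.
The bag of cement weighs 41.5 × 9.81 = 407.1 N and must supply an equal clockwise moment, so its lever arm about the knife-edge support is 134.3 / 407.1 = 0.33 m.
That puts it at 3.93 + 0.33 = 4.26 m from the left end.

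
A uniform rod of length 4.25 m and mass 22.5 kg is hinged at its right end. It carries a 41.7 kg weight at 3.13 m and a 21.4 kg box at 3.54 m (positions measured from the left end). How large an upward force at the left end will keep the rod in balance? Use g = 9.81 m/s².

F ≈ 253 N

Take moments about the right end.
Beam weight: 22.5 × 9.81 = 220.7 N down at 2.125 m → arm 2.125 m, τ = 220.7 × 2.125 = 469 N·m counterclockwise.
Weight: 41.7 × 9.81 = 409.1 N down at 3.13 m → arm 1.12 m, τ = 409.1 × 1.12 = 458.2 N·m counterclockwise.
Box: 21.4 × 9.81 = 209.9 N down at 3.54 m → arm 0.71 m, τ = 209.9 × 0.71 = 149 N·m counterclockwise.
Net moment of the loads = 1076 N·m counterclockwise.
The upward force F acts at the left end, arm 4.25 m, giving F × 4.25 clockwise.
Setting net torque to zero: F × 4.25 = 1076 → F = 1076 / 4.25 = 253 N.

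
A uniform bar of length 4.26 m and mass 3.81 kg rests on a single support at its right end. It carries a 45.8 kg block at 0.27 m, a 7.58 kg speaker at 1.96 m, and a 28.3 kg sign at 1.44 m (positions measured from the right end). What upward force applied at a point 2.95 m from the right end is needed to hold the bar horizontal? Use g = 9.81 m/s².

F ≈ 253 N

Choose the right end as the axis so the unknown pivot reaction has zero arm there.
Beam weight: 3.81 × 9.81 = 37.38 N down at 2.13 m → arm 2.13 m, τ = 37.38 × 2.13 = 79.62 N·m counterclockwise.
Block: 45.8 × 9.81 = 449.3 N down at 0.27 m → arm 0.27 m, τ = 449.3 × 0.27 = 121.3 N·m counterclockwise.
Speaker: 7.58 × 9.81 = 74.36 N down at 1.96 m → arm 1.96 m, τ = 74.36 × 1.96 = 145.7 N·m counterclockwise.
Sign: 28.3 × 9.81 = 277.6 N down at 1.44 m → arm 1.44 m, τ = 277.6 × 1.44 = 399.7 N·m counterclockwise.
Net moment of the loads = 746.3 N·m counterclockwise.
The upward force F acts at a point 2.95 m from the right end, arm 2.95 m, giving F × 2.95 clockwise.
Στ = 0 ⇒ F × 2.95 = 746.3 ⇒ F = 746.3 / 2.95 = 253 N.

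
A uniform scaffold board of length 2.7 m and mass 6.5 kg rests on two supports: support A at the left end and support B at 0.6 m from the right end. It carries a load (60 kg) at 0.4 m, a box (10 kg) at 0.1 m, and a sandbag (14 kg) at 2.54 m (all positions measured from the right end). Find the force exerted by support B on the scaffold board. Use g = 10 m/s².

Choose support A as the axis so its reaction then has zero moment arm.
Beam weight: 6.5 × 10 = 65 N down at 1.35 m → arm 1.35 m, τ = 65 × 1.35 = 87.75 N·m clockwise.
Load: 60 × 10 = 600 N down at 0.4 m → arm 2.3 m, τ = 600 × 2.3 = 1380 N·m clockwise.
Box: 10 × 10 = 100 N down at 0.1 m → arm 2.6 m, τ = 100 × 2.6 = 260 N·m clockwise.
Sandbag: 14 × 10 = 140 N down at 2.54 m → arm 0.16 m, τ = 140 × 0.16 = 22.4 N·m clockwise.
Net load moment about support A = 1750 N·m clockwise.
Reaction R at support B is upward at 0.6 m, arm 2.1 m → moment R × 2.1 counterclockwise.
Setting net torque to zero: R × 2.1 = 1750 → R = 833 N.

R_B ≈ 833 N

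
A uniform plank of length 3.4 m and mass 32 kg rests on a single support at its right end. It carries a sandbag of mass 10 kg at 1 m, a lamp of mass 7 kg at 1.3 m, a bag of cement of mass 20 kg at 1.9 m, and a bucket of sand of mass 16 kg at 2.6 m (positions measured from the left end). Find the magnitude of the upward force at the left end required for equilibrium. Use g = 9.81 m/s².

Take moments about the right end.
Beam weight: 32 × 9.81 = 313.9 N down at 1.7 m → arm 1.7 m, τ = 313.9 × 1.7 = 533.6 N·m counterclockwise.
Sandbag: 10 × 9.81 = 98.1 N down at 1 m → arm 2.4 m, τ = 98.1 × 2.4 = 235.4 N·m counterclockwise.
Lamp: 7 × 9.81 = 68.67 N down at 1.3 m → arm 2.1 m, τ = 68.67 × 2.1 = 144.2 N·m counterclockwise.
Bag of cement: 20 × 9.81 = 196.2 N down at 1.9 m → arm 1.5 m, τ = 196.2 × 1.5 = 294.3 N·m counterclockwise.
Bucket of sand: 16 × 9.81 = 157 N down at 2.6 m → arm 0.8 m, τ = 157 × 0.8 = 125.6 N·m counterclockwise.
Net moment of the loads = 1333 N·m counterclockwise.
The upward force F acts at the left end, arm 3.4 m, giving F × 3.4 clockwise.
Setting net torque to zero: F × 3.4 = 1333 → F = 1333 / 3.4 = 392 N.

F ≈ 392 N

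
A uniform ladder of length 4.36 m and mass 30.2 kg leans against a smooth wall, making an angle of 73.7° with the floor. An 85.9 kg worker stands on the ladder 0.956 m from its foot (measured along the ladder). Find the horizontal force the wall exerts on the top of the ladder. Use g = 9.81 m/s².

Sum moments about the foot of the ladder (the floor normal and friction both act there and drop out).
Ladder weight 30.2×9.81 = 296.3 N acts at 2.18 m along the ladder; its horizontal arm is 2.18·cos73.7° = 0.6119 m → τ = 181.3 N·m clockwise.
Worker: 85.9×9.81 = 842.7 N at 0.956 m → arm 0.2683 m → τ = 226.1 N·m clockwise.
Wall normal N acts horizontally at the top; its moment arm is the height L sinθ = 4.36·sin73.7° = 4.185 m, counterclockwise.
For rotational equilibrium, N × 4.185 = 407.4, so N = 97.3 N.

N_wall ≈ 97.3 N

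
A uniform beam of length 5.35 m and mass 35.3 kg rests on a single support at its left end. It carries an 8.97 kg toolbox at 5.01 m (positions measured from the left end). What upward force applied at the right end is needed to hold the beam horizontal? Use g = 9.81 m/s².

F ≈ 256 N

Take moments about the left end.
Beam weight: 35.3 × 9.81 = 346.3 N down at 2.675 m → arm 2.675 m, τ = 346.3 × 2.675 = 926.4 N·m clockwise.
Toolbox: 8.97 × 9.81 = 88 N down at 5.01 m → arm 5.01 m, τ = 88 × 5.01 = 440.9 N·m clockwise.
Net moment of the loads = 1367 N·m clockwise.
The upward force F acts at the right end, arm 5.35 m, giving F × 5.35 counterclockwise.
Balancing moments: F × 5.35 = 1367, giving F = 1367 / 5.35 = 256 N.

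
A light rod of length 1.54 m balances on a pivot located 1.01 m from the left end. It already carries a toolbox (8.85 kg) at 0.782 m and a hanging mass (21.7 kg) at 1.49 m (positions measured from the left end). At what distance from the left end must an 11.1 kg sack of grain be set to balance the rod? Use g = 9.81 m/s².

Choose the pivot (at 1.01 m from the left end) as the axis so the support reaction has zero arm there.
Toolbox: 8.85 × 9.81 = 86.82 N down at 0.782 m → arm 0.228 m, τ = 86.82 × 0.228 = 19.79 N·m counterclockwise.
Hanging mass: 21.7 × 9.81 = 212.9 N down at 1.49 m → arm 0.48 m, τ = 212.9 × 0.48 = 102.2 N·m clockwise.
Net moment of existing loads = 82.41 N·m clockwise.
The sack of grain weighs 11.1 × 9.81 = 108.9 N and must supply an equal counterclockwise moment, so its lever arm about the pivot is 82.41 / 108.9 = 0.757 m.
That puts it at 1.01 − 0.757 = 0.253 m from the left end.

x ≈ 0.253 m from the left end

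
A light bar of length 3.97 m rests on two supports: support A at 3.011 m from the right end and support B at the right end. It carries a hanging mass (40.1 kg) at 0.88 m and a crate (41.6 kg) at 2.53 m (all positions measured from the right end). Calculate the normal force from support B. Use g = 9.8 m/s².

R_B ≈ 343 N

About support A:
Hanging mass: 40.1 × 9.8 = 393 N down at 0.88 m → arm 2.131 m, τ = 393 × 2.131 = 837.5 N·m clockwise.
Crate: 41.6 × 9.8 = 407.7 N down at 2.53 m → arm 0.481 m, τ = 407.7 × 0.481 = 196.1 N·m clockwise.
Net load moment about support A = 1034 N·m clockwise.
Reaction R at support B is upward at 0 m, arm 3.011 m → moment R × 3.011 counterclockwise.
Στ = 0 ⇒ R × 3.011 = 1034 ⇒ R = 343 N.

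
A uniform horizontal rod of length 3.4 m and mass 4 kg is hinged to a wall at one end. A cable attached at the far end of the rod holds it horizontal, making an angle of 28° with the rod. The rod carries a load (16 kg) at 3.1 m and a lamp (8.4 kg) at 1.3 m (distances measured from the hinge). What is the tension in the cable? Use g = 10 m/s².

T ≈ 422 N

Choose the hinge as the axis so the unknown hinge reaction has zero arm there.
Beam weight: 4 × 10 = 40 N down at 1.7 m → arm 1.7 m, τ = 40 × 1.7 = 68 N·m clockwise.
Load: 16 × 10 = 160 N down at 3.1 m → arm 3.1 m, τ = 160 × 3.1 = 496 N·m clockwise.
Lamp: 8.4 × 10 = 84 N down at 1.3 m → arm 1.3 m, τ = 84 × 1.3 = 109.2 N·m clockwise.
Total clockwise load moment = 673.2 N·m.
The cable tension T acts at 3.4 m; only its component perpendicular to the rod, T sinθ, produces torque. sin 28° = 0.4695.
Balancing moments: T × 3.4 × 0.4695 = 673.2, giving T = 673.2 / 1.596 = 422 N.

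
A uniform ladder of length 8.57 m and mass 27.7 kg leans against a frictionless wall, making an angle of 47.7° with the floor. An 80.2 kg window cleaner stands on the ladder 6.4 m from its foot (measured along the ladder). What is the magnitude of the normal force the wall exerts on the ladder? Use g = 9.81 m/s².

N_wall ≈ 658 N

About the foot of the ladder:
Ladder weight 27.7×9.81 = 271.7 N acts at 4.285 m along the ladder; its horizontal arm is 4.285·cos47.7° = 2.884 m → τ = 783.6 N·m clockwise.
Window cleaner: 80.2×9.81 = 786.8 N at 6.4 m → arm 4.307 m → τ = 3389 N·m clockwise.
Wall normal N acts horizontally at the top; its moment arm is the height L sinθ = 8.57·sin47.7° = 6.339 m, counterclockwise.
Στ = 0 ⇒ N × 6.339 = 4173 ⇒ N = 658 N.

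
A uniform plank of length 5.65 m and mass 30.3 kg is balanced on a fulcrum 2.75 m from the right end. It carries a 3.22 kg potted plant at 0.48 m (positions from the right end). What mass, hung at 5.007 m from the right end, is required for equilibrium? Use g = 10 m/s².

Sum moments about the fulcrum (at 2.75 m from the right end) (the support reaction has zero arm there).
Beam weight: 30.3 × 10 = 303 N down at 2.825 m → arm 0.075 m, τ = 303 × 0.075 = 22.72 N·m counterclockwise.
Potted plant: 3.22 × 10 = 32.2 N down at 0.48 m → arm 2.27 m, τ = 32.2 × 2.27 = 73.09 N·m clockwise.
Net moment of known loads = 50.37 N·m clockwise.
An unknown mass m at 5.007 m has arm 2.257 m; its moment is m·g·2.257 counterclockwise.
Στ = 0 ⇒ m × 10 × 2.257 = 50.37 ⇒ m = 50.37 / (10 × 2.257) = 2.23 kg.

m ≈ 2.23 kg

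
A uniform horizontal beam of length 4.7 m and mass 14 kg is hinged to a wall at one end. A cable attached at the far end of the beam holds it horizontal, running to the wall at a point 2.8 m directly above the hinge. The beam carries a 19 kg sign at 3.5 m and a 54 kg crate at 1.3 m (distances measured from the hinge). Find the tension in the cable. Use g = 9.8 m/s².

T ≈ 691 N

Sum moments about the hinge (the unknown hinge reaction has zero arm there).
Beam weight: 14 × 9.8 = 137.2 N down at 2.35 m → arm 2.35 m, τ = 137.2 × 2.35 = 322.4 N·m clockwise.
Sign: 19 × 9.8 = 186.2 N down at 3.5 m → arm 3.5 m, τ = 186.2 × 3.5 = 651.7 N·m clockwise.
Crate: 54 × 9.8 = 529.2 N down at 1.3 m → arm 1.3 m, τ = 529.2 × 1.3 = 688 N·m clockwise.
Total clockwise load moment = 1662 N·m.
The cable tension T acts at 4.7 m; only its component perpendicular to the beam, T sinθ, produces torque. sinθ = h/√(h²+d²) = 2.8/√(2.8²+4.7²) = 0.5118.
Setting net torque to zero: T × 4.7 × 0.5118 = 1662 → T = 1662 / 2.405 = 691 N.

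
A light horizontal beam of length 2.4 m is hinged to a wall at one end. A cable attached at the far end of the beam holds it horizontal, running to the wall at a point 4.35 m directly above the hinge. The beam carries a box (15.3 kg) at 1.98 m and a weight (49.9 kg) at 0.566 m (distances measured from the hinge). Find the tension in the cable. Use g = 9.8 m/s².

Taking torques about the hinge:
Box: 15.3 × 9.8 = 149.9 N down at 1.98 m → arm 1.98 m, τ = 149.9 × 1.98 = 296.8 N·m clockwise.
Weight: 49.9 × 9.8 = 489 N down at 0.566 m → arm 0.566 m, τ = 489 × 0.566 = 276.8 N·m clockwise.
Total clockwise load moment = 573.6 N·m.
The cable tension T acts at 2.4 m; only its component perpendicular to the beam, T sinθ, produces torque. sinθ = h/√(h²+d²) = 4.35/√(4.35²+2.4²) = 0.8756.
Στ = 0 ⇒ T × 2.4 × 0.8756 = 573.6 ⇒ T = 573.6 / 2.101 = 273 N.

T ≈ 273 N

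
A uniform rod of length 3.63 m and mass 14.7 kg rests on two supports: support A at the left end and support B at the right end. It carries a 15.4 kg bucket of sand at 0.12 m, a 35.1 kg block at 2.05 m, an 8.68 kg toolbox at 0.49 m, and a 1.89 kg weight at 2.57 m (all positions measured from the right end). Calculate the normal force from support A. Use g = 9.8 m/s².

R_A ≈ 296 N

Take moments about support B.
Beam weight: 14.7 × 9.8 = 144.1 N down at 1.815 m → arm 1.815 m, τ = 144.1 × 1.815 = 261.5 N·m counterclockwise.
Bucket of sand: 15.4 × 9.8 = 150.9 N down at 0.12 m → arm 0.12 m, τ = 150.9 × 0.12 = 18.11 N·m counterclockwise.
Block: 35.1 × 9.8 = 344 N down at 2.05 m → arm 2.05 m, τ = 344 × 2.05 = 705.2 N·m counterclockwise.
Toolbox: 8.68 × 9.8 = 85.06 N down at 0.49 m → arm 0.49 m, τ = 85.06 × 0.49 = 41.68 N·m counterclockwise.
Weight: 1.89 × 9.8 = 18.52 N down at 2.57 m → arm 2.57 m, τ = 18.52 × 2.57 = 47.6 N·m counterclockwise.
Net load moment about support B = 1074 N·m counterclockwise.
Reaction R at support A is upward at 3.63 m, arm 3.63 m → moment R × 3.63 clockwise.
For rotational equilibrium, R × 3.63 = 1074, so R = 296 N.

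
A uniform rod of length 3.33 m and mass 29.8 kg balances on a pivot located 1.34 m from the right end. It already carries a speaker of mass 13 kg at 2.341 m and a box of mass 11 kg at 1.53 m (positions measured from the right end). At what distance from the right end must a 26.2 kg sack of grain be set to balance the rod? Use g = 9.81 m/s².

x ≈ 0.394 m from the right end

Sum moments about the pivot (at 1.34 m from the right end) (the support reaction has zero arm there).
Beam weight: 29.8 × 9.81 = 292.3 N down at 1.665 m → arm 0.325 m, τ = 292.3 × 0.325 = 95 N·m counterclockwise.
Speaker: 13 × 9.81 = 127.5 N down at 2.341 m → arm 1.001 m, τ = 127.5 × 1.001 = 127.6 N·m counterclockwise.
Box: 11 × 9.81 = 107.9 N down at 1.53 m → arm 0.19 m, τ = 107.9 × 0.19 = 20.5 N·m counterclockwise.
Net moment of existing loads = 243.1 N·m counterclockwise.
The sack of grain weighs 26.2 × 9.81 = 257 N and must supply an equal clockwise moment, so its lever arm about the pivot is 243.1 / 257 = 0.946 m.
That puts it at 1.34 − 0.946 = 0.394 m from the right end.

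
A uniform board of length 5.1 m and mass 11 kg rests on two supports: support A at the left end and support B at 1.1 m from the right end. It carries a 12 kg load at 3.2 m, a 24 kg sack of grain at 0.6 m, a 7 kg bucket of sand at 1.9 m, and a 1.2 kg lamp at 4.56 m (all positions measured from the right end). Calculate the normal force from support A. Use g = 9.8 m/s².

About support B:
Beam weight: 11 × 9.8 = 107.8 N down at 2.55 m → arm 1.45 m, τ = 107.8 × 1.45 = 156.3 N·m counterclockwise.
Load: 12 × 9.8 = 117.6 N down at 3.2 m → arm 2.1 m, τ = 117.6 × 2.1 = 247 N·m counterclockwise.
Sack of grain: 24 × 9.8 = 235.2 N down at 0.6 m → arm 0.5 m, τ = 235.2 × 0.5 = 117.6 N·m clockwise.
Bucket of sand: 7 × 9.8 = 68.6 N down at 1.9 m → arm 0.8 m, τ = 68.6 × 0.8 = 54.88 N·m counterclockwise.
Lamp: 1.2 × 9.8 = 11.76 N down at 4.56 m → arm 3.46 m, τ = 11.76 × 3.46 = 40.69 N·m counterclockwise.
Net load moment about support B = 381.3 N·m counterclockwise.
Reaction R at support A is upward at 5.1 m, arm 4 m → moment R × 4 clockwise.
Στ = 0 ⇒ R × 4 = 381.3 ⇒ R = 95.3 N.

R_A ≈ 95.3 N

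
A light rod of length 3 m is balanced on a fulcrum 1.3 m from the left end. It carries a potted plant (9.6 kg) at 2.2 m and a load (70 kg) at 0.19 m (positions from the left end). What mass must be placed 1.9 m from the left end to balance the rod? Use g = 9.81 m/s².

About the fulcrum (at 1.3 m from the left end):
Potted plant: 9.6 × 9.81 = 94.18 N down at 2.2 m → arm 0.9 m, τ = 94.18 × 0.9 = 84.76 N·m clockwise.
Load: 70 × 9.81 = 686.7 N down at 0.19 m → arm 1.11 m, τ = 686.7 × 1.11 = 762.2 N·m counterclockwise.
Net moment of known loads = 677.4 N·m counterclockwise.
An unknown mass m at 1.9 m has arm 0.6 m; its moment is m·g·0.6 clockwise.
Στ = 0 ⇒ m × 9.81 × 0.6 = 677.4 ⇒ m = 677.4 / (9.81 × 0.6) = 115 kg.

m ≈ 115 kg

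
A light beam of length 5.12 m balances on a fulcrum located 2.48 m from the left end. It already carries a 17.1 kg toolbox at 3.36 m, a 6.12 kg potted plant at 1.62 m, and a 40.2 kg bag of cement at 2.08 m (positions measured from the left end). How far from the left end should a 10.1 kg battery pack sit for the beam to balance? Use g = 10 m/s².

About the fulcrum (at 2.48 m from the left end):
Toolbox: 17.1 × 10 = 171 N down at 3.36 m → arm 0.88 m, τ = 171 × 0.88 = 150.5 N·m clockwise.
Potted plant: 6.12 × 10 = 61.2 N down at 1.62 m → arm 0.86 m, τ = 61.2 × 0.86 = 52.63 N·m counterclockwise.
Bag of cement: 40.2 × 10 = 402 N down at 2.08 m → arm 0.4 m, τ = 402 × 0.4 = 160.8 N·m counterclockwise.
Net moment of existing loads = 62.93 N·m counterclockwise.
The battery pack weighs 10.1 × 10 = 101 N and must supply an equal clockwise moment, so its lever arm about the fulcrum is 62.93 / 101 = 0.623 m.
That puts it at 2.48 + 0.623 = 3.1 m from the left end.

x ≈ 3.1 m from the left end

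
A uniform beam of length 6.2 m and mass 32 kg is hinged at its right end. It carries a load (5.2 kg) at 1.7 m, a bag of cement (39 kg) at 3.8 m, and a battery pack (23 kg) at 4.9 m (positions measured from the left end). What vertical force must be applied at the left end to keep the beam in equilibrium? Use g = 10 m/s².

F ≈ 397 N

Taking torques about the right end:
Beam weight: 32 × 10 = 320 N down at 3.1 m → arm 3.1 m, τ = 320 × 3.1 = 992 N·m counterclockwise.
Load: 5.2 × 10 = 52 N down at 1.7 m → arm 4.5 m, τ = 52 × 4.5 = 234 N·m counterclockwise.
Bag of cement: 39 × 10 = 390 N down at 3.8 m → arm 2.4 m, τ = 390 × 2.4 = 936 N·m counterclockwise.
Battery pack: 23 × 10 = 230 N down at 4.9 m → arm 1.3 m, τ = 230 × 1.3 = 299 N·m counterclockwise.
Net moment of the loads = 2461 N·m counterclockwise.
The upward force F acts at the left end, arm 6.2 m, giving F × 6.2 clockwise.
Setting net torque to zero: F × 6.2 = 2461 → F = 2461 / 6.2 = 397 N.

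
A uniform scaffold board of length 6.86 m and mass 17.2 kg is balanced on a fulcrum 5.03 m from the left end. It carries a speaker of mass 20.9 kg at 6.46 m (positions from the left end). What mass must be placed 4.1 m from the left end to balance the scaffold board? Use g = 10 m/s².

m ≈ 2.55 kg

Choose the fulcrum (at 5.03 m from the left end) as the axis so the support reaction has zero arm there.
Beam weight: 17.2 × 10 = 172 N down at 3.43 m → arm 1.6 m, τ = 172 × 1.6 = 275.2 N·m counterclockwise.
Speaker: 20.9 × 10 = 209 N down at 6.46 m → arm 1.43 m, τ = 209 × 1.43 = 298.9 N·m clockwise.
Net moment of known loads = 23.7 N·m clockwise.
An unknown mass m at 4.1 m has arm 0.93 m; its moment is m·g·0.93 counterclockwise.
For rotational equilibrium, m × 10 × 0.93 = 23.7, so m = 23.7 / (10 × 0.93) = 2.55 kg.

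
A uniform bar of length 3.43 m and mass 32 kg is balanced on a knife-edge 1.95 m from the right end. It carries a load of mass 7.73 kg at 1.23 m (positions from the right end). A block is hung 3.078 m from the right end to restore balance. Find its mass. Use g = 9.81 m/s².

Take moments about the knife-edge (at 1.95 m from the right end).
Beam weight: 32 × 9.81 = 313.9 N down at 1.715 m → arm 0.235 m, τ = 313.9 × 0.235 = 73.77 N·m clockwise.
Load: 7.73 × 9.81 = 75.83 N down at 1.23 m → arm 0.72 m, τ = 75.83 × 0.72 = 54.6 N·m clockwise.
Net moment of known loads = 128.4 N·m clockwise.
An unknown mass m at 3.078 m has arm 1.128 m; its moment is m·g·1.128 counterclockwise.
Balancing moments: m × 9.81 × 1.128 = 128.4, giving m = 128.4 / (9.81 × 1.128) = 11.6 kg.

m ≈ 11.6 kg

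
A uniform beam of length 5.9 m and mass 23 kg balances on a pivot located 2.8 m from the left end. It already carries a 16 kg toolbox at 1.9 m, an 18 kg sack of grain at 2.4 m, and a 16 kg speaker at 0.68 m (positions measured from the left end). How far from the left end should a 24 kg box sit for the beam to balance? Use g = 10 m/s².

x ≈ 4.97 m from the left end

About the pivot (at 2.8 m from the left end):
Beam weight: 23 × 10 = 230 N down at 2.95 m → arm 0.15 m, τ = 230 × 0.15 = 34.5 N·m clockwise.
Toolbox: 16 × 10 = 160 N down at 1.9 m → arm 0.9 m, τ = 160 × 0.9 = 144 N·m counterclockwise.
Sack of grain: 18 × 10 = 180 N down at 2.4 m → arm 0.4 m, τ = 180 × 0.4 = 72 N·m counterclockwise.
Speaker: 16 × 10 = 160 N down at 0.68 m → arm 2.12 m, τ = 160 × 2.12 = 339.2 N·m counterclockwise.
Net moment of existing loads = 520.7 N·m counterclockwise.
The box weighs 24 × 10 = 240 N and must supply an equal clockwise moment, so its lever arm about the pivot is 520.7 / 240 = 2.17 m.
That puts it at 2.8 + 2.17 = 4.97 m from the left end.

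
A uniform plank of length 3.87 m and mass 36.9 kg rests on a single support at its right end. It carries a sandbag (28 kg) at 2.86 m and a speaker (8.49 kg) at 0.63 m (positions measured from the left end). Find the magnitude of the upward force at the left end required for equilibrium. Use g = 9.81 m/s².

About the right end:
Beam weight: 36.9 × 9.81 = 362 N down at 1.935 m → arm 1.935 m, τ = 362 × 1.935 = 700.5 N·m counterclockwise.
Sandbag: 28 × 9.81 = 274.7 N down at 2.86 m → arm 1.01 m, τ = 274.7 × 1.01 = 277.4 N·m counterclockwise.
Speaker: 8.49 × 9.81 = 83.29 N down at 0.63 m → arm 3.24 m, τ = 83.29 × 3.24 = 269.9 N·m counterclockwise.
Net moment of the loads = 1248 N·m counterclockwise.
The upward force F acts at the left end, arm 3.87 m, giving F × 3.87 clockwise.
Στ = 0 ⇒ F × 3.87 = 1248 ⇒ F = 1248 / 3.87 = 322 N.

F ≈ 322 N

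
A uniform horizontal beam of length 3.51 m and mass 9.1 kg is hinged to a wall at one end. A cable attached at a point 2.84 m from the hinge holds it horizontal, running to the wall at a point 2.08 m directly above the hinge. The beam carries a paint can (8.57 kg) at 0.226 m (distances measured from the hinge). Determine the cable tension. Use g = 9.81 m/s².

Taking torques about the hinge:
Beam weight: 9.1 × 9.81 = 89.27 N down at 1.755 m → arm 1.755 m, τ = 89.27 × 1.755 = 156.7 N·m clockwise.
Paint can: 8.57 × 9.81 = 84.07 N down at 0.226 m → arm 0.226 m, τ = 84.07 × 0.226 = 19 N·m clockwise.
Total clockwise load moment = 175.7 N·m.
The cable tension T acts at 2.84 m; only its component perpendicular to the beam, T sinθ, produces torque. sinθ = h/√(h²+d²) = 2.08/√(2.08²+2.84²) = 0.5909.
Balancing moments: T × 2.84 × 0.5909 = 175.7, giving T = 175.7 / 1.678 = 105 N.

T ≈ 105 N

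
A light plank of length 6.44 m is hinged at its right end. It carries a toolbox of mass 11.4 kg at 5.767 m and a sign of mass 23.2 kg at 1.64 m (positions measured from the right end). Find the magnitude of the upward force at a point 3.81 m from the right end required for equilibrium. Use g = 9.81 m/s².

F ≈ 267 N

Take moments about the right end.
Toolbox: 11.4 × 9.81 = 111.8 N down at 5.767 m → arm 5.767 m, τ = 111.8 × 5.767 = 644.8 N·m counterclockwise.
Sign: 23.2 × 9.81 = 227.6 N down at 1.64 m → arm 1.64 m, τ = 227.6 × 1.64 = 373.3 N·m counterclockwise.
Net moment of the loads = 1018 N·m counterclockwise.
The upward force F acts at a point 3.81 m from the right end, arm 3.81 m, giving F × 3.81 clockwise.
For rotational equilibrium, F × 3.81 = 1018, so F = 1018 / 3.81 = 267 N.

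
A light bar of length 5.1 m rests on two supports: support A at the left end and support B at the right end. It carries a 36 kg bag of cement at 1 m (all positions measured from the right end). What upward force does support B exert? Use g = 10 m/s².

Sum moments about support A (its reaction then has zero moment arm).
Bag of cement: 36 × 10 = 360 N down at 1 m → arm 4.1 m, τ = 360 × 4.1 = 1476 N·m clockwise.
Net load moment about support A = 1476 N·m clockwise.
Reaction R at support B is upward at 0 m, arm 5.1 m → moment R × 5.1 counterclockwise.
Setting net torque to zero: R × 5.1 = 1476 → R = 289 N.

R_B ≈ 289 N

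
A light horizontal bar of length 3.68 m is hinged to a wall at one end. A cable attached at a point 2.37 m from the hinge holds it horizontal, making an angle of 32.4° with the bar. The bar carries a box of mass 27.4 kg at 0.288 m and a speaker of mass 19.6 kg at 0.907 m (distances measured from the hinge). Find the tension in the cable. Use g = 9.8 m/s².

T ≈ 198 N

Sum moments about the hinge (the unknown hinge reaction has zero arm there).
Box: 27.4 × 9.8 = 268.5 N down at 0.288 m → arm 0.288 m, τ = 268.5 × 0.288 = 77.33 N·m clockwise.
Speaker: 19.6 × 9.8 = 192.1 N down at 0.907 m → arm 0.907 m, τ = 192.1 × 0.907 = 174.2 N·m clockwise.
Total clockwise load moment = 251.5 N·m.
The cable tension T acts at 2.37 m; only its component perpendicular to the bar, T sinθ, produces torque. sin 32.4° = 0.5358.
Balancing moments: T × 2.37 × 0.5358 = 251.5, giving T = 251.5 / 1.27 = 198 N.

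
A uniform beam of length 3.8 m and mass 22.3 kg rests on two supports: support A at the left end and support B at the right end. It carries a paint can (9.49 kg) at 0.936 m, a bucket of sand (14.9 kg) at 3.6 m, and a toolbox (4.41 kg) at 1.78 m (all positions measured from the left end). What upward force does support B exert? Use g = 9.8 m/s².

Take moments about support A.
Beam weight: 22.3 × 9.8 = 218.5 N down at 1.9 m → arm 1.9 m, τ = 218.5 × 1.9 = 415.1 N·m clockwise.
Paint can: 9.49 × 9.8 = 93 N down at 0.936 m → arm 0.936 m, τ = 93 × 0.936 = 87.05 N·m clockwise.
Bucket of sand: 14.9 × 9.8 = 146 N down at 3.6 m → arm 3.6 m, τ = 146 × 3.6 = 525.6 N·m clockwise.
Toolbox: 4.41 × 9.8 = 43.22 N down at 1.78 m → arm 1.78 m, τ = 43.22 × 1.78 = 76.93 N·m clockwise.
Net load moment about support A = 1105 N·m clockwise.
Reaction R at support B is upward at 3.8 m, arm 3.8 m → moment R × 3.8 counterclockwise.
Setting net torque to zero: R × 3.8 = 1105 → R = 291 N.

R_B ≈ 291 N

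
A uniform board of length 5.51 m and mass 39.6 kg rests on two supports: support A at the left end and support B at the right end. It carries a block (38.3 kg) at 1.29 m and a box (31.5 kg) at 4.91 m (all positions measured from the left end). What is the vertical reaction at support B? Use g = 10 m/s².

R_B ≈ 568 N

About support A:
Beam weight: 39.6 × 10 = 396 N down at 2.755 m → arm 2.755 m, τ = 396 × 2.755 = 1091 N·m clockwise.
Block: 38.3 × 10 = 383 N down at 1.29 m → arm 1.29 m, τ = 383 × 1.29 = 494.1 N·m clockwise.
Box: 31.5 × 10 = 315 N down at 4.91 m → arm 4.91 m, τ = 315 × 4.91 = 1547 N·m clockwise.
Net load moment about support A = 3132 N·m clockwise.
Reaction R at support B is upward at 5.51 m, arm 5.51 m → moment R × 5.51 counterclockwise.
Setting net torque to zero: R × 5.51 = 3132 → R = 568 N.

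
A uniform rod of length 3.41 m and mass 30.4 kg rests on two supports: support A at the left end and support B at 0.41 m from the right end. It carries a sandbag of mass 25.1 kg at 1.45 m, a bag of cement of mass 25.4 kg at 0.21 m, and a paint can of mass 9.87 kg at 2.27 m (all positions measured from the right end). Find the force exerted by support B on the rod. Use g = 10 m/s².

R_B ≈ 645 N

Sum moments about support A (its reaction then has zero moment arm).
Beam weight: 30.4 × 10 = 304 N down at 1.705 m → arm 1.705 m, τ = 304 × 1.705 = 518.3 N·m clockwise.
Sandbag: 25.1 × 10 = 251 N down at 1.45 m → arm 1.96 m, τ = 251 × 1.96 = 492 N·m clockwise.
Bag of cement: 25.4 × 10 = 254 N down at 0.21 m → arm 3.2 m, τ = 254 × 3.2 = 812.8 N·m clockwise.
Paint can: 9.87 × 10 = 98.7 N down at 2.27 m → arm 1.14 m, τ = 98.7 × 1.14 = 112.5 N·m clockwise.
Net load moment about support A = 1936 N·m clockwise.
Reaction R at support B is upward at 0.41 m, arm 3 m → moment R × 3 counterclockwise.
Balancing moments: R × 3 = 1936, giving R = 645 N.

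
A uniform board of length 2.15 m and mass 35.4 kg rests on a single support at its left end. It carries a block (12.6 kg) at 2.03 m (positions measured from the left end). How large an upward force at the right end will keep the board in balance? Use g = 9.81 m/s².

Sum moments about the left end (the unknown pivot reaction has zero arm there).
Beam weight: 35.4 × 9.81 = 347.3 N down at 1.075 m → arm 1.075 m, τ = 347.3 × 1.075 = 373.3 N·m clockwise.
Block: 12.6 × 9.81 = 123.6 N down at 2.03 m → arm 2.03 m, τ = 123.6 × 2.03 = 250.9 N·m clockwise.
Net moment of the loads = 624.2 N·m clockwise.
The upward force F acts at the right end, arm 2.15 m, giving F × 2.15 counterclockwise.
Balancing moments: F × 2.15 = 624.2, giving F = 624.2 / 2.15 = 290 N.

F ≈ 290 N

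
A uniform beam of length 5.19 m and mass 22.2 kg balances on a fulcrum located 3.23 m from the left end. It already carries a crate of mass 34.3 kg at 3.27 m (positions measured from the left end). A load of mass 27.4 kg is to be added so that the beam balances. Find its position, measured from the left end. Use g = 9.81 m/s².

x ≈ 3.69 m from the left end

About the fulcrum (at 3.23 m from the left end):
Beam weight: 22.2 × 9.81 = 217.8 N down at 2.595 m → arm 0.635 m, τ = 217.8 × 0.635 = 138.3 N·m counterclockwise.
Crate: 34.3 × 9.81 = 336.5 N down at 3.27 m → arm 0.04 m, τ = 336.5 × 0.04 = 13.46 N·m clockwise.
Net moment of existing loads = 124.8 N·m counterclockwise.
The load weighs 27.4 × 9.81 = 268.8 N and must supply an equal clockwise moment, so its lever arm about the fulcrum is 124.8 / 268.8 = 0.464 m.
That puts it at 3.23 + 0.464 = 3.69 m from the left end.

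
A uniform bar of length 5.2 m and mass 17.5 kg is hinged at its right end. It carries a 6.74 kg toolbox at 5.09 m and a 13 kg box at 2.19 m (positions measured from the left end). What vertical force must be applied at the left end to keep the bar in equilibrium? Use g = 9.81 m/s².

Take moments about the right end.
Beam weight: 17.5 × 9.81 = 171.7 N down at 2.6 m → arm 2.6 m, τ = 171.7 × 2.6 = 446.4 N·m counterclockwise.
Toolbox: 6.74 × 9.81 = 66.12 N down at 5.09 m → arm 0.11 m, τ = 66.12 × 0.11 = 7.273 N·m counterclockwise.
Box: 13 × 9.81 = 127.5 N down at 2.19 m → arm 3.01 m, τ = 127.5 × 3.01 = 383.8 N·m counterclockwise.
Net moment of the loads = 837.5 N·m counterclockwise.
The upward force F acts at the left end, arm 5.2 m, giving F × 5.2 clockwise.
Στ = 0 ⇒ F × 5.2 = 837.5 ⇒ F = 837.5 / 5.2 = 161 N.

F ≈ 161 N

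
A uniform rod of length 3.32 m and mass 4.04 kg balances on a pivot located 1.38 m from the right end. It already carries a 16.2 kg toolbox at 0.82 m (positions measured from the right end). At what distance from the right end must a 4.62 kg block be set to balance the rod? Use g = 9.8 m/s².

x ≈ 3.1 m from the right end

Take moments about the pivot (at 1.38 m from the right end).
Beam weight: 4.04 × 9.8 = 39.59 N down at 1.66 m → arm 0.28 m, τ = 39.59 × 0.28 = 11.09 N·m counterclockwise.
Toolbox: 16.2 × 9.8 = 158.8 N down at 0.82 m → arm 0.56 m, τ = 158.8 × 0.56 = 88.93 N·m clockwise.
Net moment of existing loads = 77.84 N·m clockwise.
The block weighs 4.62 × 9.8 = 45.28 N and must supply an equal counterclockwise moment, so its lever arm about the pivot is 77.84 / 45.28 = 1.72 m.
That puts it at 1.38 + 1.72 = 3.1 m from the right end.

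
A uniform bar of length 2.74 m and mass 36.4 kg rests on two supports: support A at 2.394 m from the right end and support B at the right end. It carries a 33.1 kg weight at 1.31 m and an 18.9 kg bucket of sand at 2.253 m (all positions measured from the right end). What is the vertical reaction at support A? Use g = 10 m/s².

R_A ≈ 567 N

Take moments about support B.
Beam weight: 36.4 × 10 = 364 N down at 1.37 m → arm 1.37 m, τ = 364 × 1.37 = 498.7 N·m counterclockwise.
Weight: 33.1 × 10 = 331 N down at 1.31 m → arm 1.31 m, τ = 331 × 1.31 = 433.6 N·m counterclockwise.
Bucket of sand: 18.9 × 10 = 189 N down at 2.253 m → arm 2.253 m, τ = 189 × 2.253 = 425.8 N·m counterclockwise.
Net load moment about support B = 1358 N·m counterclockwise.
Reaction R at support A is upward at 2.394 m, arm 2.394 m → moment R × 2.394 clockwise.
Στ = 0 ⇒ R × 2.394 = 1358 ⇒ R = 567 N.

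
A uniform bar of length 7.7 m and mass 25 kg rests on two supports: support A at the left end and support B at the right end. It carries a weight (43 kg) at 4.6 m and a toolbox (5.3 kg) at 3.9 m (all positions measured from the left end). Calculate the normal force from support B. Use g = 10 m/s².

R_B ≈ 409 N

Taking torques about support A:
Beam weight: 25 × 10 = 250 N down at 3.85 m → arm 3.85 m, τ = 250 × 3.85 = 962.5 N·m clockwise.
Weight: 43 × 10 = 430 N down at 4.6 m → arm 4.6 m, τ = 430 × 4.6 = 1978 N·m clockwise.
Toolbox: 5.3 × 10 = 53 N down at 3.9 m → arm 3.9 m, τ = 53 × 3.9 = 206.7 N·m clockwise.
Net load moment about support A = 3147 N·m clockwise.
Reaction R at support B is upward at 7.7 m, arm 7.7 m → moment R × 7.7 counterclockwise.
Balancing moments: R × 7.7 = 3147, giving R = 409 N.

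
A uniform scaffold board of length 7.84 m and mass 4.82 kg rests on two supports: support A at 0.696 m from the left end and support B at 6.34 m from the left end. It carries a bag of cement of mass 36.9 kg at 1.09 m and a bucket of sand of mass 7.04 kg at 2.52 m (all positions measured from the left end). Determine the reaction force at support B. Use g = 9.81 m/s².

R_B ≈ 74.6 N

Taking torques about support A:
Beam weight: 4.82 × 9.81 = 47.28 N down at 3.92 m → arm 3.224 m, τ = 47.28 × 3.224 = 152.4 N·m clockwise.
Bag of cement: 36.9 × 9.81 = 362 N down at 1.09 m → arm 0.394 m, τ = 362 × 0.394 = 142.6 N·m clockwise.
Bucket of sand: 7.04 × 9.81 = 69.06 N down at 2.52 m → arm 1.824 m, τ = 69.06 × 1.824 = 126 N·m clockwise.
Net load moment about support A = 421 N·m clockwise.
Reaction R at support B is upward at 6.34 m, arm 5.644 m → moment R × 5.644 counterclockwise.
Στ = 0 ⇒ R × 5.644 = 421 ⇒ R = 74.6 N.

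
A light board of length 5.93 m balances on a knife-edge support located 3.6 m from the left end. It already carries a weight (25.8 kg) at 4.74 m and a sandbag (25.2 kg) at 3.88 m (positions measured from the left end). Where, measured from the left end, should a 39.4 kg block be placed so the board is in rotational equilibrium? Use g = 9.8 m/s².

x ≈ 2.67 m from the left end

Choose the knife-edge support (at 3.6 m from the left end) as the axis so the support reaction has zero arm there.
Weight: 25.8 × 9.8 = 252.8 N down at 4.74 m → arm 1.14 m, τ = 252.8 × 1.14 = 288.2 N·m clockwise.
Sandbag: 25.2 × 9.8 = 247 N down at 3.88 m → arm 0.28 m, τ = 247 × 0.28 = 69.16 N·m clockwise.
Net moment of existing loads = 357.4 N·m clockwise.
The block weighs 39.4 × 9.8 = 386.1 N and must supply an equal counterclockwise moment, so its lever arm about the knife-edge support is 357.4 / 386.1 = 0.926 m.
That puts it at 3.6 − 0.926 = 2.67 m from the left end.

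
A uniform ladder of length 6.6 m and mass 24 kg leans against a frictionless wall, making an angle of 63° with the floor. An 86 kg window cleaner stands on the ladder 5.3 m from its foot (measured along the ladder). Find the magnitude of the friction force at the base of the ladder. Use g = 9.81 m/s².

f ≈ 405 N

About the foot of the ladder:
Ladder weight 24×9.81 = 235.4 N acts at 3.3 m along the ladder; its horizontal arm is 3.3·cos63° = 1.498 m → τ = 352.6 N·m clockwise.
Window cleaner: 86×9.81 = 843.7 N at 5.3 m → arm 2.406 m → τ = 2030 N·m clockwise.
Wall normal N acts horizontally at the top; its moment arm is the height L sinθ = 6.6·sin63° = 5.881 m, counterclockwise.
Setting net torque to zero: N × 5.881 = 2383 → N = 405 N.
ΣFx = 0: friction at the foot balances the wall's push, so f = N_wall = 405 N.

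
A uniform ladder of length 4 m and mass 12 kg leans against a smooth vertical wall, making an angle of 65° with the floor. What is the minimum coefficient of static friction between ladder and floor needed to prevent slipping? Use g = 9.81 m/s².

μ_min ≈ 0.233

Taking torques about the foot of the ladder:
Ladder weight 12×9.81 = 117.7 N acts at 2 m along the ladder; its horizontal arm is 2·cos65° = 0.8452 m → τ = 99.48 N·m clockwise.
Wall normal N acts horizontally at the top; its moment arm is the height L sinθ = 4·sin65° = 3.625 m, counterclockwise.
For rotational equilibrium, N × 3.625 = 99.48, so N = 27.44 N.
ΣFx = 0 ⇒ f = N_wall = 27.44 N. ΣFy = 0 ⇒ N_floor = 117.7 N.
μ_min = f / N_floor = 27.44 / 117.7 = 0.233.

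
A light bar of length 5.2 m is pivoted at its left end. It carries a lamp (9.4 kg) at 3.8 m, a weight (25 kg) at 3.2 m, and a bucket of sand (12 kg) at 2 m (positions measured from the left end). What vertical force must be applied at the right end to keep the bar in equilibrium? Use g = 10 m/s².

Sum moments about the left end (the unknown pivot reaction has zero arm there).
Lamp: 9.4 × 10 = 94 N down at 3.8 m → arm 3.8 m, τ = 94 × 3.8 = 357.2 N·m clockwise.
Weight: 25 × 10 = 250 N down at 3.2 m → arm 3.2 m, τ = 250 × 3.2 = 800 N·m clockwise.
Bucket of sand: 12 × 10 = 120 N down at 2 m → arm 2 m, τ = 120 × 2 = 240 N·m clockwise.
Net moment of the loads = 1397 N·m clockwise.
The upward force F acts at the right end, arm 5.2 m, giving F × 5.2 counterclockwise.
Στ = 0 ⇒ F × 5.2 = 1397 ⇒ F = 1397 / 5.2 = 269 N.

F ≈ 269 N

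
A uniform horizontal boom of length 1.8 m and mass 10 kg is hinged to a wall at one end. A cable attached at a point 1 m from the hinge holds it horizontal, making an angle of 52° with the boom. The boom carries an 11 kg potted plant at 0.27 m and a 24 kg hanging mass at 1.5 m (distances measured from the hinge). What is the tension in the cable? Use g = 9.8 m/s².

T ≈ 597 N

Sum moments about the hinge (the unknown hinge reaction has zero arm there).
Beam weight: 10 × 9.8 = 98 N down at 0.9 m → arm 0.9 m, τ = 98 × 0.9 = 88.2 N·m clockwise.
Potted plant: 11 × 9.8 = 107.8 N down at 0.27 m → arm 0.27 m, τ = 107.8 × 0.27 = 29.11 N·m clockwise.
Hanging mass: 24 × 9.8 = 235.2 N down at 1.5 m → arm 1.5 m, τ = 235.2 × 1.5 = 352.8 N·m clockwise.
Total clockwise load moment = 470.1 N·m.
The cable tension T acts at 1 m; only its component perpendicular to the boom, T sinθ, produces torque. sin 52° = 0.788.
Στ = 0 ⇒ T × 1 × 0.788 = 470.1 ⇒ T = 470.1 / 0.788 = 597 N.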